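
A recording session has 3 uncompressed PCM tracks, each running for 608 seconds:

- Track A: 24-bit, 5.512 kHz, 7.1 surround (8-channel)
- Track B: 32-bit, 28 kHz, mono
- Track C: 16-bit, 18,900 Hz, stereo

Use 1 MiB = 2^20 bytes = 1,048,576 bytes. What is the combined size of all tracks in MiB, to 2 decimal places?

185.48 MiB

Track A: 5,512 × 608 × 3 × 8 = 80,431,104 bytes.
Track B: 28,000 × 608 × 4 × 1 = 68,096,000 bytes.
Track C: 18,900 × 608 × 2 × 2 = 45,964,800 bytes.
Total = 194,491,904 bytes = 185.48 MiB.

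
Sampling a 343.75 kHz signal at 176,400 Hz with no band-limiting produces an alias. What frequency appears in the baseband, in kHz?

9.05 kHz

Nyquist = 176,400/2 = 88,200 Hz; 343,750 Hz exceeds it.
Alias = |343,750 − 2×176,400| = |343,750 − 352,800| = 9,050 Hz = 9.05 kHz.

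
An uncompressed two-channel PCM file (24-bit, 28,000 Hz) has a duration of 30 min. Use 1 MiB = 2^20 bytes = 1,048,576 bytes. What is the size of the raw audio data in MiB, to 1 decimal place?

Duration = 30 min = 1,800 s.
Bytes = 28,000 samples/s × 1,800 s × 3 bytes/sample × 2 ch = 302,400,000 bytes.
302,400,000 / 1,048,576 = 288.4 MiB.

288.4 MiB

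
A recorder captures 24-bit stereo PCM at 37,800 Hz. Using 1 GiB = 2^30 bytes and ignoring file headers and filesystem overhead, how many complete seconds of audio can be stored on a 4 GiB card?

Uncompressed byte rate = 37,800 × 3 × 2 = 226,800 bytes/s.
Capacity = 4 × 1,073,741,824 = 4,294,967,296 bytes.
4,294,967,296 / 226,800 ≈ 18937.25 s → 18,937 seconds.

18,937 seconds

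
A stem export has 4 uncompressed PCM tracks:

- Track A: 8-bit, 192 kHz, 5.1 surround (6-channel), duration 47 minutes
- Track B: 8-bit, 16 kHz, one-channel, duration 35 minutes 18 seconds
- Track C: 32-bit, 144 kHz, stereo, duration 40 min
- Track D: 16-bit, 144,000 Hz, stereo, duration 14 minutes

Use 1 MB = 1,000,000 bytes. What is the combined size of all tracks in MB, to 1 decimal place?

6531.2 MB

Track A: 47 minutes = 2,820 s; 192,000 × 2,820 × 1 × 6 = 3,248,640,000 bytes.
Track B: 35 minutes 18 seconds = 2,118 s; 16,000 × 2,118 × 1 × 1 = 33,888,000 bytes.
Track C: 40 min = 2,400 s; 144,000 × 2,400 × 4 × 2 = 2,764,800,000 bytes.
Track D: 14 minutes = 840 s; 144,000 × 840 × 2 × 2 = 483,840,000 bytes.
Total = 6,531,168,000 bytes = 6531.2 MB.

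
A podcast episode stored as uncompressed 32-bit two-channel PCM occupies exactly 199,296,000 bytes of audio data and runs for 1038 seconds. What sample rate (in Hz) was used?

24,000 Hz

Bytes = sample_rate × seconds × bytes_per_sample × channels.
sample_rate = 199,296,000 / (1,038 × 4 × 2) = 199,296,000 / 8,304 = 24,000 Hz.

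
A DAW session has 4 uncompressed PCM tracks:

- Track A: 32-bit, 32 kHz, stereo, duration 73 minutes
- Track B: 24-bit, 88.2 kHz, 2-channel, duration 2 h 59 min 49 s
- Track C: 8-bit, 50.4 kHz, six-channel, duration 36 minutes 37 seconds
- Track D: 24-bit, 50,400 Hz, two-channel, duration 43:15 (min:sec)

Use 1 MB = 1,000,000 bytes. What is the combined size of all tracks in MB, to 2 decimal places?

8279.92 MB

Track A: 73 minutes = 4,380 s; 32,000 × 4,380 × 4 × 2 = 1,121,280,000 bytes.
Track B: 2 h 59 min 49 s = 10,789 s; 88,200 × 10,789 × 3 × 2 = 5,709,538,800 bytes.
Track C: 36 minutes 37 seconds = 2,197 s; 50,400 × 2,197 × 1 × 6 = 664,372,800 bytes.
Track D: 43:15 (min:sec) = 2,595 s; 50,400 × 2,595 × 3 × 2 = 784,728,000 bytes.
Total = 8,279,919,600 bytes = 8279.92 MB.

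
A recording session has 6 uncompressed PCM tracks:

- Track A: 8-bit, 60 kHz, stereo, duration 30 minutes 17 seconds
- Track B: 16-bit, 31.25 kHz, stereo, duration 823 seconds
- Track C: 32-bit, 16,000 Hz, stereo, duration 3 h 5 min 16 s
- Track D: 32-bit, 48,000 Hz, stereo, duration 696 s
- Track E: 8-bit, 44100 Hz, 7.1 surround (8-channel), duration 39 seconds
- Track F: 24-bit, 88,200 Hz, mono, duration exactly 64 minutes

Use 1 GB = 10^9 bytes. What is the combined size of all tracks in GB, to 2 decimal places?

Track A: 30 minutes 17 seconds = 1,817 s; 60,000 × 1,817 × 1 × 2 = 218,040,000 bytes.
Track B: 31,250 × 823 × 2 × 2 = 102,875,000 bytes.
Track C: 3 h 5 min 16 s = 11,116 s; 16,000 × 11,116 × 4 × 2 = 1,422,848,000 bytes.
Track D: 48,000 × 696 × 4 × 2 = 267,264,000 bytes.
Track E: 44,100 × 39 × 1 × 8 = 13,759,200 bytes.
Track F: exactly 64 minutes = 3,840 s; 88,200 × 3,840 × 3 × 1 = 1,016,064,000 bytes.
Total = 3,040,850,200 bytes = 3.04 GB.

3.04 GB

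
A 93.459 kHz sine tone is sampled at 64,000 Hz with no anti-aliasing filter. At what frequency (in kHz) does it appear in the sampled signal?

Nyquist = 64,000/2 = 32,000 Hz; 93,459 Hz exceeds it.
Alias = |93,459 − 1×64,000| = |93,459 − 64,000| = 29,459 Hz = 29.459 kHz.

29.459 kHz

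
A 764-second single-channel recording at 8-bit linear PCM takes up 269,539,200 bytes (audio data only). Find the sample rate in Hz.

352,800 Hz

Bytes = sample_rate × seconds × bytes_per_sample × channels.
sample_rate = 269,539,200 / (764 × 1 × 1) = 269,539,200 / 764 = 352,800 Hz.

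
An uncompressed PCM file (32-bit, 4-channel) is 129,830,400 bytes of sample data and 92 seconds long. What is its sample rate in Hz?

Bytes = sample_rate × seconds × bytes_per_sample × channels.
sample_rate = 129,830,400 / (92 × 4 × 4) = 129,830,400 / 1,472 = 88,200 Hz.

88,200 Hz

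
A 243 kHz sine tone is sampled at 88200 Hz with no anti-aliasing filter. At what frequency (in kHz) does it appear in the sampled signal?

Nyquist = 88,200/2 = 44,100 Hz; 243,000 Hz exceeds it.
Alias = |243,000 − 3×88,200| = |243,000 − 264,600| = 21,600 Hz = 21.6 kHz.

21.6 kHz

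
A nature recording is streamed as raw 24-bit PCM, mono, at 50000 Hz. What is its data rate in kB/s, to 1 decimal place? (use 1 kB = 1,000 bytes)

Bit rate = 50,000 × 24 × 1 = 1,200,000 bits/s.
1,200,000 / 8 = 150,000 B/s = 150.0 kB/s.

150.0 kB/s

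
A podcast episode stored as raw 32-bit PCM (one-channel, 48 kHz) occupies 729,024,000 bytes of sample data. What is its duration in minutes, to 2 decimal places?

63.28 minutes

Byte rate = 48,000 × 4 × 1 = 192,000 bytes/s.
Duration = 729,024,000 / 192,000 = 3,797 s.
3,797 s / 60 = 63.28 minutes.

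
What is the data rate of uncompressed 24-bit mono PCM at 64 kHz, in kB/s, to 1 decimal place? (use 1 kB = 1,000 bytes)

Bit rate = 64,000 × 24 × 1 = 1,536,000 bits/s.
1,536,000 / 8 = 192,000 B/s = 192.0 kB/s.

192.0 kB/s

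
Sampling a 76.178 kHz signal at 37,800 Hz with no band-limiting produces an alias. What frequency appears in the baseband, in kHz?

0.578 kHz

Nyquist = 37,800/2 = 18,900 Hz; 76,178 Hz exceeds it.
Alias = |76,178 − 2×37,800| = |76,178 − 75,600| = 578 Hz = 0.578 kHz.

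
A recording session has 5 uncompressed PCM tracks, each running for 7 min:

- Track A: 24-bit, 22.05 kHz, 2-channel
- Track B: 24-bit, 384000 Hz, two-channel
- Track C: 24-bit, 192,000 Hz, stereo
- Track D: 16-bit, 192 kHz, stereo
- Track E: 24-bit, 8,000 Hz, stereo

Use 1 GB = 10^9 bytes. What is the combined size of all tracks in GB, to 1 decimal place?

7 min = 420 s.
Track A: 22,050 × 420 × 3 × 2 = 55,566,000 bytes.
Track B: 384,000 × 420 × 3 × 2 = 967,680,000 bytes.
Track C: 192,000 × 420 × 3 × 2 = 483,840,000 bytes.
Track D: 192,000 × 420 × 2 × 2 = 322,560,000 bytes.
Track E: 8,000 × 420 × 3 × 2 = 20,160,000 bytes.
Total = 1,849,806,000 bytes = 1.8 GB.

1.8 GB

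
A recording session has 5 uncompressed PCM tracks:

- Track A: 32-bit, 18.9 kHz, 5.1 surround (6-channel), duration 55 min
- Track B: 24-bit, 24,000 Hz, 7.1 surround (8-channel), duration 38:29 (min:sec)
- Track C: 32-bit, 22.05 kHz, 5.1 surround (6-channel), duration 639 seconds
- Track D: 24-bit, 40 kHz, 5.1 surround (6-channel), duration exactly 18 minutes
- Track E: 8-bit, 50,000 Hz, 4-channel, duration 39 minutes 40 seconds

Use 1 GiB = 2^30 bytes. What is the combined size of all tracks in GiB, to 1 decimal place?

Track A: 55 min = 3,300 s; 18,900 × 3,300 × 4 × 6 = 1,496,880,000 bytes.
Track B: 38:29 (min:sec) = 2,309 s; 24,000 × 2,309 × 3 × 8 = 1,329,984,000 bytes.
Track C: 22,050 × 639 × 4 × 6 = 338,158,800 bytes.
Track D: exactly 18 minutes = 1,080 s; 40,000 × 1,080 × 3 × 6 = 777,600,000 bytes.
Track E: 39 minutes 40 seconds = 2,380 s; 50,000 × 2,380 × 1 × 4 = 476,000,000 bytes.
Total = 4,418,622,800 bytes = 4.1 GiB.

4.1 GiB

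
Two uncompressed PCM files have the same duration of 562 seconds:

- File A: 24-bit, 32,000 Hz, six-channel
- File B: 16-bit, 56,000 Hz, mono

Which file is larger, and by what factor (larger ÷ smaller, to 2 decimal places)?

File A: 32,000 × 3 × 6 = 576,000 bytes/s.
File B: 56,000 × 2 × 1 = 112,000 bytes/s.
File A is larger; ratio = 323,712,000 / 62,944,000 = 5.14.

File A, by a factor of 5.14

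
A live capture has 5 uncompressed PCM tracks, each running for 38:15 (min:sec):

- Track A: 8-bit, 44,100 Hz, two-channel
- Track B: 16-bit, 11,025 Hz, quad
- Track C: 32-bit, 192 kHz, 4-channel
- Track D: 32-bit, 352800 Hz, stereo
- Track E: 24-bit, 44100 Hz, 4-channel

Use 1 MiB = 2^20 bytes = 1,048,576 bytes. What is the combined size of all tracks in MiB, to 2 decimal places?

14445.30 MiB

38:15 (min:sec) = 2,295 s.
Track A: 44,100 × 2,295 × 1 × 2 = 202,419,000 bytes.
Track B: 11,025 × 2,295 × 2 × 4 = 202,419,000 bytes.
Track C: 192,000 × 2,295 × 4 × 4 = 7,050,240,000 bytes.
Track D: 352,800 × 2,295 × 4 × 2 = 6,477,408,000 bytes.
Track E: 44,100 × 2,295 × 3 × 4 = 1,214,514,000 bytes.
Total = 15,147,000,000 bytes = 14445.30 MiB.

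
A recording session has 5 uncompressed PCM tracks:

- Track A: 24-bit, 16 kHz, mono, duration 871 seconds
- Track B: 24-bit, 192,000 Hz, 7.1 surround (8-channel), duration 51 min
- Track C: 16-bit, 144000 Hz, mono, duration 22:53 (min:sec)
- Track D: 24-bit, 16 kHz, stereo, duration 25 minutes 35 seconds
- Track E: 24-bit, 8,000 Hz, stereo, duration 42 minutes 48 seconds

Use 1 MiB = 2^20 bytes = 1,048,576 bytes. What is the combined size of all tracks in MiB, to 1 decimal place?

14122.3 MiB

Track A: 16,000 × 871 × 3 × 1 = 41,808,000 bytes.
Track B: 51 min = 3,060 s; 192,000 × 3,060 × 3 × 8 = 14,100,480,000 bytes.
Track C: 22:53 (min:sec) = 1,373 s; 144,000 × 1,373 × 2 × 1 = 395,424,000 bytes.
Track D: 25 minutes 35 seconds = 1,535 s; 16,000 × 1,535 × 3 × 2 = 147,360,000 bytes.
Track E: 42 minutes 48 seconds = 2,568 s; 8,000 × 2,568 × 3 × 2 = 123,264,000 bytes.
Total = 14,808,336,000 bytes = 14122.3 MiB.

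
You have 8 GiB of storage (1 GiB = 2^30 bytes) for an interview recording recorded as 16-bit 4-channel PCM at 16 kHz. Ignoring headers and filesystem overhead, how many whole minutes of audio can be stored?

1,118 minutes

Uncompressed byte rate = 16,000 × 2 × 4 = 128,000 bytes/s.
Capacity = 8 × 1,073,741,824 = 8,589,934,592 bytes.
8,589,934,592 / 128,000 ≈ 67108.86 s → 1,118 minutes.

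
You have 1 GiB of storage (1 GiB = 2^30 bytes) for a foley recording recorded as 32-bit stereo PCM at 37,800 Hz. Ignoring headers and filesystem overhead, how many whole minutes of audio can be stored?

Uncompressed byte rate = 37,800 × 4 × 2 = 302,400 bytes/s.
Capacity = 1 × 1,073,741,824 = 1,073,741,824 bytes.
1,073,741,824 / 302,400 ≈ 3550.73 s → 59 minutes.

59 minutes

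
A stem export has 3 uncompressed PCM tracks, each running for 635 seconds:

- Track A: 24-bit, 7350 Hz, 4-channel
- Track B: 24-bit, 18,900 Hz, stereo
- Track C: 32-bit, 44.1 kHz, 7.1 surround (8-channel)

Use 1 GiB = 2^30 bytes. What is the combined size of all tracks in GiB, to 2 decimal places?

0.95 GiB

Track A: 7,350 × 635 × 3 × 4 = 56,007,000 bytes.
Track B: 18,900 × 635 × 3 × 2 = 72,009,000 bytes.
Track C: 44,100 × 635 × 4 × 8 = 896,112,000 bytes.
Total = 1,024,128,000 bytes = 0.95 GiB.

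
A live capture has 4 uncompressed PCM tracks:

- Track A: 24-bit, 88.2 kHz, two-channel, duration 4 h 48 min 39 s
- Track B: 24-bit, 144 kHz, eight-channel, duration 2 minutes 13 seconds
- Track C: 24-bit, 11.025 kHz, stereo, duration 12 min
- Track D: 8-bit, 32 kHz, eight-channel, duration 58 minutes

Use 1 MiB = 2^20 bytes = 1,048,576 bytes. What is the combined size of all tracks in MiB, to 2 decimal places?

10074.02 MiB

Track A: 4 h 48 min 39 s = 17,319 s; 88,200 × 17,319 × 3 × 2 = 9,165,214,800 bytes.
Track B: 2 minutes 13 seconds = 133 s; 144,000 × 133 × 3 × 8 = 459,648,000 bytes.
Track C: 12 min = 720 s; 11,025 × 720 × 3 × 2 = 47,628,000 bytes.
Track D: 58 minutes = 3,480 s; 32,000 × 3,480 × 1 × 8 = 890,880,000 bytes.
Total = 10,563,370,800 bytes = 10074.02 MiB.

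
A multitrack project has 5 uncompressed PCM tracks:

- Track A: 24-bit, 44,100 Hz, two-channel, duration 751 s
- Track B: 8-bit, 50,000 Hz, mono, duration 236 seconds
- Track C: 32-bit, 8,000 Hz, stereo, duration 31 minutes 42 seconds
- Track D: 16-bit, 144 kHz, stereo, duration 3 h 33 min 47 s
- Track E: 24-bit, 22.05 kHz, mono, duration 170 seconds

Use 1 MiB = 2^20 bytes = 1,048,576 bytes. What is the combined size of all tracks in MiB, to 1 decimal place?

7373.7 MiB

Track A: 44,100 × 751 × 3 × 2 = 198,714,600 bytes.
Track B: 50,000 × 236 × 1 × 1 = 11,800,000 bytes.
Track C: 31 minutes 42 seconds = 1,902 s; 8,000 × 1,902 × 4 × 2 = 121,728,000 bytes.
Track D: 3 h 33 min 47 s = 12,827 s; 144,000 × 12,827 × 2 × 2 = 7,388,352,000 bytes.
Track E: 22,050 × 170 × 3 × 1 = 11,245,500 bytes.
Total = 7,731,840,100 bytes = 7373.7 MiB.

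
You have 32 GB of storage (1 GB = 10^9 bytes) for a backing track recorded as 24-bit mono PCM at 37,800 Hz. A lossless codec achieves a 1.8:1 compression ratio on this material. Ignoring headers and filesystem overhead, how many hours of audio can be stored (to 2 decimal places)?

Uncompressed byte rate = 37,800 × 3 × 1 = 113,400 bytes/s.
After 1.8:1 compression, effective rate ≈ 63000 bytes/s.
Capacity = 32 × 1,000,000,000 = 32,000,000,000 bytes.
32,000,000,000 / effective rate ≈ 507936.51 s → 141.09 hours.

141.09 hours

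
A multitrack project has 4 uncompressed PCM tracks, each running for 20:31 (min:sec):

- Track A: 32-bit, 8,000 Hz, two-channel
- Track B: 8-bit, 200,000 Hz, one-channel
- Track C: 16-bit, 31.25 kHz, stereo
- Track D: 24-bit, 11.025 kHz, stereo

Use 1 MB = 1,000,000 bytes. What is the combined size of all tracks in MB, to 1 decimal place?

560.3 MB

20:31 (min:sec) = 1,231 s.
Track A: 8,000 × 1,231 × 4 × 2 = 78,784,000 bytes.
Track B: 200,000 × 1,231 × 1 × 1 = 246,200,000 bytes.
Track C: 31,250 × 1,231 × 2 × 2 = 153,875,000 bytes.
Track D: 11,025 × 1,231 × 3 × 2 = 81,430,650 bytes.
Total = 560,289,650 bytes = 560.3 MB.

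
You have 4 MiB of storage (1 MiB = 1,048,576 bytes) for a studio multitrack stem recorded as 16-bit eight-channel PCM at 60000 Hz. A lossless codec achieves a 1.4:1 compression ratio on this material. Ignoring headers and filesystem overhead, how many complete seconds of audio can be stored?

6 seconds

Uncompressed byte rate = 60,000 × 2 × 8 = 960,000 bytes/s.
After 1.4:1 compression, effective rate ≈ 685714.29 bytes/s.
Capacity = 4 × 1,048,576 = 4,194,304 bytes.
4,194,304 / effective rate ≈ 6.12 s → 6 seconds.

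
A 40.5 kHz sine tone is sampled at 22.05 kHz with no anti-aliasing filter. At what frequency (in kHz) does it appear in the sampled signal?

Nyquist = 22,050/2 = 11,025 Hz; 40,500 Hz exceeds it.
Alias = |40,500 − 2×22,050| = |40,500 − 44,100| = 3,600 Hz = 3.6 kHz.

3.6 kHz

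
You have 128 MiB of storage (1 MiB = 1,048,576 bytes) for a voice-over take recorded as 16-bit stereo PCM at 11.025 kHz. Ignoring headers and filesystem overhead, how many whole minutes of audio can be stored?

50 minutes

Uncompressed byte rate = 11,025 × 2 × 2 = 44,100 bytes/s.
Capacity = 128 × 1,048,576 = 134,217,728 bytes.
134,217,728 / 44,100 ≈ 3043.49 s → 50 minutes.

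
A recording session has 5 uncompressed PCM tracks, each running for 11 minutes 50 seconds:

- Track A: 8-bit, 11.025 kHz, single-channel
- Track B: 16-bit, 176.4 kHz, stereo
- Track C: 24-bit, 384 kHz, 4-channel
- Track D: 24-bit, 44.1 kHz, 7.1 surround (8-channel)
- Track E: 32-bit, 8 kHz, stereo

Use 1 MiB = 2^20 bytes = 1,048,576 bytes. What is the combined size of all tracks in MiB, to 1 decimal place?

11 minutes 50 seconds = 710 s.
Track A: 11,025 × 710 × 1 × 1 = 7,827,750 bytes.
Track B: 176,400 × 710 × 2 × 2 = 500,976,000 bytes.
Track C: 384,000 × 710 × 3 × 4 = 3,271,680,000 bytes.
Track D: 44,100 × 710 × 3 × 8 = 751,464,000 bytes.
Track E: 8,000 × 710 × 4 × 2 = 45,440,000 bytes.
Total = 4,577,387,750 bytes = 4365.3 MiB.

4365.3 MiB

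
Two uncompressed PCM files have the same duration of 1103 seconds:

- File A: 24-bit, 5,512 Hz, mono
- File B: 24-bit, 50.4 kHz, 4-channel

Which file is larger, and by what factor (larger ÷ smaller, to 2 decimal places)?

File A: 5,512 × 3 × 1 = 16,536 bytes/s.
File B: 50,400 × 3 × 4 = 604,800 bytes/s.
File B is larger; ratio = 667,094,400 / 18,239,208 = 36.57.

File B, by a factor of 36.57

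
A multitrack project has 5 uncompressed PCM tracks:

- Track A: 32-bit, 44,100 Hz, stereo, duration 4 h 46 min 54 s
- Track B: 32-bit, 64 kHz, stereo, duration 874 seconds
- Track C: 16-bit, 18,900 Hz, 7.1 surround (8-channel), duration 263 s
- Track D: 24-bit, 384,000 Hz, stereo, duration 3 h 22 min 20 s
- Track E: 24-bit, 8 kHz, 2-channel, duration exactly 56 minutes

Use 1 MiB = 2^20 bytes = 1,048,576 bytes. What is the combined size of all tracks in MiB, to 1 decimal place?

Track A: 4 h 46 min 54 s = 17,214 s; 44,100 × 17,214 × 4 × 2 = 6,073,099,200 bytes.
Track B: 64,000 × 874 × 4 × 2 = 447,488,000 bytes.
Track C: 18,900 × 263 × 2 × 8 = 79,531,200 bytes.
Track D: 3 h 22 min 20 s = 12,140 s; 384,000 × 12,140 × 3 × 2 = 27,970,560,000 bytes.
Track E: exactly 56 minutes = 3,360 s; 8,000 × 3,360 × 3 × 2 = 161,280,000 bytes.
Total = 34,731,958,400 bytes = 33123.0 MiB.

33123.0 MiB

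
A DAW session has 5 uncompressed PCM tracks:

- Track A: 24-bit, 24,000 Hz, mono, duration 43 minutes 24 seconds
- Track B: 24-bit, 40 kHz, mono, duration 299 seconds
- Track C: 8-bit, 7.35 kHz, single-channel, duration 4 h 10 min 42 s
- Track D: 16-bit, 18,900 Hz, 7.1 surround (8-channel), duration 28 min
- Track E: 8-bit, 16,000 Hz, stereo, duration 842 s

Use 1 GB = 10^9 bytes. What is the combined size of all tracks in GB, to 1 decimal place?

0.9 GB

Track A: 43 minutes 24 seconds = 2,604 s; 24,000 × 2,604 × 3 × 1 = 187,488,000 bytes.
Track B: 40,000 × 299 × 3 × 1 = 35,880,000 bytes.
Track C: 4 h 10 min 42 s = 15,042 s; 7,350 × 15,042 × 1 × 1 = 110,558,700 bytes.
Track D: 28 min = 1,680 s; 18,900 × 1,680 × 2 × 8 = 508,032,000 bytes.
Track E: 16,000 × 842 × 1 × 2 = 26,944,000 bytes.
Total = 868,902,700 bytes = 0.9 GB.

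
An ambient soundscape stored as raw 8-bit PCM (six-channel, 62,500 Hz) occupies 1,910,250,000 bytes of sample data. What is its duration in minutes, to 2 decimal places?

84.90 minutes

Byte rate = 62,500 × 1 × 6 = 375,000 bytes/s.
Duration = 1,910,250,000 / 375,000 = 5,094 s.
5,094 s / 60 = 84.90 minutes.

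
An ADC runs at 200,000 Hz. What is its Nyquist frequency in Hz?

100,000 Hz

Nyquist frequency = sample rate / 2 = 200,000 / 2 = 100,000 Hz.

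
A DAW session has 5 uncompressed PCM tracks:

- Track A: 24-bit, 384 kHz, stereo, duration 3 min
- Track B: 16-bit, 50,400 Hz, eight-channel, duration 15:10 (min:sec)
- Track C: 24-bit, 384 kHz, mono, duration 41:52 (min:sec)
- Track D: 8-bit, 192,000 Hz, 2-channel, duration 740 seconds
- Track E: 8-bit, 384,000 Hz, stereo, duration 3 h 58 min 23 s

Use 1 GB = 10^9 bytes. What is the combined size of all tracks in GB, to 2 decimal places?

Track A: 3 min = 180 s; 384,000 × 180 × 3 × 2 = 414,720,000 bytes.
Track B: 15:10 (min:sec) = 910 s; 50,400 × 910 × 2 × 8 = 733,824,000 bytes.
Track C: 41:52 (min:sec) = 2,512 s; 384,000 × 2,512 × 3 × 1 = 2,893,824,000 bytes.
Track D: 192,000 × 740 × 1 × 2 = 284,160,000 bytes.
Track E: 3 h 58 min 23 s = 14,303 s; 384,000 × 14,303 × 1 × 2 = 10,984,704,000 bytes.
Total = 15,311,232,000 bytes = 15.31 GB.

15.31 GB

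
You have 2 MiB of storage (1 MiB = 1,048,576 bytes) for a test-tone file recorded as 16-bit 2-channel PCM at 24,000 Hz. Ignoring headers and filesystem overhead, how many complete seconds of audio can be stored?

Uncompressed byte rate = 24,000 × 2 × 2 = 96,000 bytes/s.
Capacity = 2 × 1,048,576 = 2,097,152 bytes.
2,097,152 / 96,000 ≈ 21.85 s → 21 seconds.

21 seconds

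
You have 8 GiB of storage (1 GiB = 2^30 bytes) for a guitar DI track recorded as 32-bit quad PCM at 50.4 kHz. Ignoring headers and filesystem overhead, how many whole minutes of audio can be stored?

Uncompressed byte rate = 50,400 × 4 × 4 = 806,400 bytes/s.
Capacity = 8 × 1,073,741,824 = 8,589,934,592 bytes.
8,589,934,592 / 806,400 ≈ 10652.2 s → 177 minutes.

177 minutes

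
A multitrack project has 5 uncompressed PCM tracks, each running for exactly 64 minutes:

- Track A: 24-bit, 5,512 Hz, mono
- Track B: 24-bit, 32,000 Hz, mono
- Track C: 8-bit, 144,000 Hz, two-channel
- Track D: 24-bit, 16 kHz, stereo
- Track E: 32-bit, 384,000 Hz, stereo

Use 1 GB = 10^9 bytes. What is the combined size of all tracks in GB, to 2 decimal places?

exactly 64 minutes = 3,840 s.
Track A: 5,512 × 3,840 × 3 × 1 = 63,498,240 bytes.
Track B: 32,000 × 3,840 × 3 × 1 = 368,640,000 bytes.
Track C: 144,000 × 3,840 × 1 × 2 = 1,105,920,000 bytes.
Track D: 16,000 × 3,840 × 3 × 2 = 368,640,000 bytes.
Track E: 384,000 × 3,840 × 4 × 2 = 11,796,480,000 bytes.
Total = 13,703,178,240 bytes = 13.70 GB.

13.70 GB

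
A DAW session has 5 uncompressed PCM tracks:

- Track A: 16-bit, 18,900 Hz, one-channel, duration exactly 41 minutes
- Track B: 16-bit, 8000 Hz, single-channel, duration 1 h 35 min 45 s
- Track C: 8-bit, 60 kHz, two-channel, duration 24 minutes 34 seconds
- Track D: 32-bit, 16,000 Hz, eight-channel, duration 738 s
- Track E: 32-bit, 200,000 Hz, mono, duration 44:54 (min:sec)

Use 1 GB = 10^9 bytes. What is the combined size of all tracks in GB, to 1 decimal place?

Track A: exactly 41 minutes = 2,460 s; 18,900 × 2,460 × 2 × 1 = 92,988,000 bytes.
Track B: 1 h 35 min 45 s = 5,745 s; 8,000 × 5,745 × 2 × 1 = 91,920,000 bytes.
Track C: 24 minutes 34 seconds = 1,474 s; 60,000 × 1,474 × 1 × 2 = 176,880,000 bytes.
Track D: 16,000 × 738 × 4 × 8 = 377,856,000 bytes.
Track E: 44:54 (min:sec) = 2,694 s; 200,000 × 2,694 × 4 × 1 = 2,155,200,000 bytes.
Total = 2,894,844,000 bytes = 2.9 GB.

2.9 GB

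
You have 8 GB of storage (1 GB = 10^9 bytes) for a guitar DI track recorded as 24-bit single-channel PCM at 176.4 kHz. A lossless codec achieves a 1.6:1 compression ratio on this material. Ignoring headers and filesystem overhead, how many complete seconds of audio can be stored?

Uncompressed byte rate = 176,400 × 3 × 1 = 529,200 bytes/s.
After 1.6:1 compression, effective rate ≈ 330750 bytes/s.
Capacity = 8 × 1,000,000,000 = 8,000,000,000 bytes.
8,000,000,000 / effective rate ≈ 24187.45 s → 24,187 seconds.

24,187 seconds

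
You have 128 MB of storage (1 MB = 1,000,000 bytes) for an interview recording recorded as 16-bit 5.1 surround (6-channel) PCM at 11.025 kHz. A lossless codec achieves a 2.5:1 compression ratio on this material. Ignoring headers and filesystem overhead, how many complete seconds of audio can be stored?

Uncompressed byte rate = 11,025 × 2 × 6 = 132,300 bytes/s.
After 2.5:1 compression, effective rate ≈ 52920 bytes/s.
Capacity = 128 × 1,000,000 = 128,000,000 bytes.
128,000,000 / effective rate ≈ 2418.75 s → 2,418 seconds.

2,418 seconds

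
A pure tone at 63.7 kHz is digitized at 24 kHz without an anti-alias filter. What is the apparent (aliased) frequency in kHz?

Nyquist = 24,000/2 = 12,000 Hz; 63,700 Hz exceeds it.
Alias = |63,700 − 3×24,000| = |63,700 − 72,000| = 8,300 Hz = 8.3 kHz.

8.3 kHz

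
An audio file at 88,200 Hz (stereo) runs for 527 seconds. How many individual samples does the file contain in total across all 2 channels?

92,962,800 samples

88,200 × 527 s × 2 ch = 92,962,800 samples.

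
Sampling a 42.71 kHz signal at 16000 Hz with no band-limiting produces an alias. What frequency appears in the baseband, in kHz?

5.29 kHz

Nyquist = 16,000/2 = 8,000 Hz; 42,710 Hz exceeds it.
Alias = |42,710 − 3×16,000| = |42,710 − 48,000| = 5,290 Hz = 5.29 kHz.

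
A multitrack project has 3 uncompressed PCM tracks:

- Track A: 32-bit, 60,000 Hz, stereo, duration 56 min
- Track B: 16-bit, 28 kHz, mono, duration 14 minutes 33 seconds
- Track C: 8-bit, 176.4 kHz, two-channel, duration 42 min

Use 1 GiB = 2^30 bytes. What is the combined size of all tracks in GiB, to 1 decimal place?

Track A: 56 min = 3,360 s; 60,000 × 3,360 × 4 × 2 = 1,612,800,000 bytes.
Track B: 14 minutes 33 seconds = 873 s; 28,000 × 873 × 2 × 1 = 48,888,000 bytes.
Track C: 42 min = 2,520 s; 176,400 × 2,520 × 1 × 2 = 889,056,000 bytes.
Total = 2,550,744,000 bytes = 2.4 GiB.

2.4 GiB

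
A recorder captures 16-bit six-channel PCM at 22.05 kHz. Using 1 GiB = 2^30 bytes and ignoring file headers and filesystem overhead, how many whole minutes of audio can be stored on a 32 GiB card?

Uncompressed byte rate = 22,050 × 2 × 6 = 264,600 bytes/s.
Capacity = 32 × 1,073,741,824 = 34,359,738,368 bytes.
34,359,738,368 / 264,600 ≈ 129855.4 s → 2,164 minutes.

2,164 minutes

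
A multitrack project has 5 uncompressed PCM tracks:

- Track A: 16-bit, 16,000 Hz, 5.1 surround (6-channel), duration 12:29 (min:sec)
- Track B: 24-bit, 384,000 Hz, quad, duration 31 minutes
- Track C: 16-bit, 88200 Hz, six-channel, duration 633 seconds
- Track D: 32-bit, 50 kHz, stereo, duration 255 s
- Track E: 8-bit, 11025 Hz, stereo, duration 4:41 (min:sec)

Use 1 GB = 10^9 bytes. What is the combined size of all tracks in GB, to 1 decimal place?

Track A: 12:29 (min:sec) = 749 s; 16,000 × 749 × 2 × 6 = 143,808,000 bytes.
Track B: 31 minutes = 1,860 s; 384,000 × 1,860 × 3 × 4 = 8,570,880,000 bytes.
Track C: 88,200 × 633 × 2 × 6 = 669,967,200 bytes.
Track D: 50,000 × 255 × 4 × 2 = 102,000,000 bytes.
Track E: 4:41 (min:sec) = 281 s; 11,025 × 281 × 1 × 2 = 6,196,050 bytes.
Total = 9,492,851,250 bytes = 9.5 GB.

9.5 GB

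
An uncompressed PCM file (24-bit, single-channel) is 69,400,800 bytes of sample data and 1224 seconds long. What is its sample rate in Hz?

18,900 Hz

Bytes = sample_rate × seconds × bytes_per_sample × channels.
sample_rate = 69,400,800 / (1,224 × 3 × 1) = 69,400,800 / 3,672 = 18,900 Hz.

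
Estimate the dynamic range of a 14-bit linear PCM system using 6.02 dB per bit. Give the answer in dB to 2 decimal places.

84.28 dB

14 × 6.02 = 84.28 dB.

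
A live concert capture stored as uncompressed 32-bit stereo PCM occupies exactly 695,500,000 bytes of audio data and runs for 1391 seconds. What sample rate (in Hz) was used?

Bytes = sample_rate × seconds × bytes_per_sample × channels.
sample_rate = 695,500,000 / (1,391 × 4 × 2) = 695,500,000 / 11,128 = 62,500 Hz.

62,500 Hz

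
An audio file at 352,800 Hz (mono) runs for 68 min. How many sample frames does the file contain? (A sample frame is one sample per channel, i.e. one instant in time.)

68 min = 4,080 s.
352,800 samples/s × 4,080 s = 1,439,424,000 frames.

1,439,424,000 sample frames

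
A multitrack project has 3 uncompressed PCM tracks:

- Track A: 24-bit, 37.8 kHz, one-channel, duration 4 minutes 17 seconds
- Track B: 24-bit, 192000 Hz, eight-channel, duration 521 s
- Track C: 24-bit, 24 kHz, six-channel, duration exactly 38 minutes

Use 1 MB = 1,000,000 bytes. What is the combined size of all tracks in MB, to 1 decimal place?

3414.9 MB

Track A: 4 minutes 17 seconds = 257 s; 37,800 × 257 × 3 × 1 = 29,143,800 bytes.
Track B: 192,000 × 521 × 3 × 8 = 2,400,768,000 bytes.
Track C: exactly 38 minutes = 2,280 s; 24,000 × 2,280 × 3 × 6 = 984,960,000 bytes.
Total = 3,414,871,800 bytes = 3414.9 MB.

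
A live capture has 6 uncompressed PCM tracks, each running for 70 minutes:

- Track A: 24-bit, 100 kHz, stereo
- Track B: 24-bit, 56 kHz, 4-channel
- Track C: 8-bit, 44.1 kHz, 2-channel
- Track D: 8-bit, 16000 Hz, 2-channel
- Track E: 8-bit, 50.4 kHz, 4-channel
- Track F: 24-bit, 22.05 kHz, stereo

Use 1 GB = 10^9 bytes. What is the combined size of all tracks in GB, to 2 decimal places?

7.25 GB

70 minutes = 4,200 s.
Track A: 100,000 × 4,200 × 3 × 2 = 2,520,000,000 bytes.
Track B: 56,000 × 4,200 × 3 × 4 = 2,822,400,000 bytes.
Track C: 44,100 × 4,200 × 1 × 2 = 370,440,000 bytes.
Track D: 16,000 × 4,200 × 1 × 2 = 134,400,000 bytes.
Track E: 50,400 × 4,200 × 1 × 4 = 846,720,000 bytes.
Track F: 22,050 × 4,200 × 3 × 2 = 555,660,000 bytes.
Total = 7,249,620,000 bytes = 7.25 GB.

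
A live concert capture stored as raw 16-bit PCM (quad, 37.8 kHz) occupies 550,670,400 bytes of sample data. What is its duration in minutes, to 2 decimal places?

Byte rate = 37,800 × 2 × 4 = 302,400 bytes/s.
Duration = 550,670,400 / 302,400 = 1,821 s.
1,821 s / 60 = 30.35 minutes.

30.35 minutes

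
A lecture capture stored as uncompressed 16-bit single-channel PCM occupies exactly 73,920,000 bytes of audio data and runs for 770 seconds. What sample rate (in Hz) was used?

48,000 Hz

Bytes = sample_rate × seconds × bytes_per_sample × channels.
sample_rate = 73,920,000 / (770 × 2 × 1) = 73,920,000 / 1,540 = 48,000 Hz.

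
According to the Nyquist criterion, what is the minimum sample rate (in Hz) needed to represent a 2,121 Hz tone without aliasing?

4,242 Hz

Minimum sample rate = 2 × 2,121 Hz = 4,242 Hz.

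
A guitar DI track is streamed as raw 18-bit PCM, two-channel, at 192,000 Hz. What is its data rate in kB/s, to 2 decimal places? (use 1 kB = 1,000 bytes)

Bit rate = 192,000 × 18 × 2 = 6,912,000 bits/s.
6,912,000 / 8 = 864,000 B/s = 864.00 kB/s.

864.00 kB/s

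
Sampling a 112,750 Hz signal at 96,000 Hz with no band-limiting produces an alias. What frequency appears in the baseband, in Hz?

Nyquist = 96,000/2 = 48,000 Hz; 112,750 Hz exceeds it.
Alias = |112,750 − 1×96,000| = |112,750 − 96,000| = 16,750 Hz.

16,750 Hz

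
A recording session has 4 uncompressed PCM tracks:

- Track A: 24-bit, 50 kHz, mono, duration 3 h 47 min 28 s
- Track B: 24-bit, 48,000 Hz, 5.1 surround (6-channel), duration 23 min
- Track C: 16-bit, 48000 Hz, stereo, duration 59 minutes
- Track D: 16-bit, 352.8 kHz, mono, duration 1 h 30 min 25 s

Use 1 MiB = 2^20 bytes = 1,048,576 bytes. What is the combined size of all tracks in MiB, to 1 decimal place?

7388.2 MiB

Track A: 3 h 47 min 28 s = 13,648 s; 50,000 × 13,648 × 3 × 1 = 2,047,200,000 bytes.
Track B: 23 min = 1,380 s; 48,000 × 1,380 × 3 × 6 = 1,192,320,000 bytes.
Track C: 59 minutes = 3,540 s; 48,000 × 3,540 × 2 × 2 = 679,680,000 bytes.
Track D: 1 h 30 min 25 s = 5,425 s; 352,800 × 5,425 × 2 × 1 = 3,827,880,000 bytes.
Total = 7,747,080,000 bytes = 7388.2 MiB.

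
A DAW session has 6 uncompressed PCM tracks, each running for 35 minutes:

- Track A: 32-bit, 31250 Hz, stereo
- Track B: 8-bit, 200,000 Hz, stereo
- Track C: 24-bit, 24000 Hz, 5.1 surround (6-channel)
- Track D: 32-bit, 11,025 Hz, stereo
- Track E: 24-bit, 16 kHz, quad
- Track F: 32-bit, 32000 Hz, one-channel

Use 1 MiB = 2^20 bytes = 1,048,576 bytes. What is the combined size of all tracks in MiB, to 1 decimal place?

35 minutes = 2,100 s.
Track A: 31,250 × 2,100 × 4 × 2 = 525,000,000 bytes.
Track B: 200,000 × 2,100 × 1 × 2 = 840,000,000 bytes.
Track C: 24,000 × 2,100 × 3 × 6 = 907,200,000 bytes.
Track D: 11,025 × 2,100 × 4 × 2 = 185,220,000 bytes.
Track E: 16,000 × 2,100 × 3 × 4 = 403,200,000 bytes.
Track F: 32,000 × 2,100 × 4 × 1 = 268,800,000 bytes.
Total = 3,129,420,000 bytes = 2984.4 MiB.

2984.4 MiB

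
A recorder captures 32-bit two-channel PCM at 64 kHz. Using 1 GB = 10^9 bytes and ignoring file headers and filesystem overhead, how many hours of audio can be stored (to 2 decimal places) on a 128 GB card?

Uncompressed byte rate = 64,000 × 4 × 2 = 512,000 bytes/s.
Capacity = 128 × 1,000,000,000 = 128,000,000,000 bytes.
128,000,000,000 / 512,000 ≈ 250000 s → 69.44 hours.

69.44 hours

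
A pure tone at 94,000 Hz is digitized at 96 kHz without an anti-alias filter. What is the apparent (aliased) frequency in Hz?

2,000 Hz

Nyquist = 96,000/2 = 48,000 Hz; 94,000 Hz exceeds it.
Alias = |94,000 − 1×96,000| = |94,000 − 96,000| = 2,000 Hz.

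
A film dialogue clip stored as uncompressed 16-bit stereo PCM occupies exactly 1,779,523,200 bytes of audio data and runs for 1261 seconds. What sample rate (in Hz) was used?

Bytes = sample_rate × seconds × bytes_per_sample × channels.
sample_rate = 1,779,523,200 / (1,261 × 2 × 2) = 1,779,523,200 / 5,044 = 352,800 Hz.

352,800 Hz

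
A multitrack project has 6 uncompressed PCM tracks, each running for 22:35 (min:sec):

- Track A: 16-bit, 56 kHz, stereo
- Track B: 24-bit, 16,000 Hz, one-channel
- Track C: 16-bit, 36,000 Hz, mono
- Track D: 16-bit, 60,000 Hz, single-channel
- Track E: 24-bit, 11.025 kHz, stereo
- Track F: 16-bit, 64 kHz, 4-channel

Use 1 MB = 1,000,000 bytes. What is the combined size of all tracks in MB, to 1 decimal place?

22:35 (min:sec) = 1,355 s.
Track A: 56,000 × 1,355 × 2 × 2 = 303,520,000 bytes.
Track B: 16,000 × 1,355 × 3 × 1 = 65,040,000 bytes.
Track C: 36,000 × 1,355 × 2 × 1 = 97,560,000 bytes.
Track D: 60,000 × 1,355 × 2 × 1 = 162,600,000 bytes.
Track E: 11,025 × 1,355 × 3 × 2 = 89,633,250 bytes.
Track F: 64,000 × 1,355 × 2 × 4 = 693,760,000 bytes.
Total = 1,412,113,250 bytes = 1412.1 MB.

1412.1 MB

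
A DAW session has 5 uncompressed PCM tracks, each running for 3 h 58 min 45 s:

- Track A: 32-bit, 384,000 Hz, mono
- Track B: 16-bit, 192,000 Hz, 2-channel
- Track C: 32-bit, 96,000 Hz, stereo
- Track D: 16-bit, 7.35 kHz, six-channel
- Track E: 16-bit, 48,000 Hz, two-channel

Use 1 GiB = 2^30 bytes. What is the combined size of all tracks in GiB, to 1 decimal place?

3 h 58 min 45 s = 14,325 s.
Track A: 384,000 × 14,325 × 4 × 1 = 22,003,200,000 bytes.
Track B: 192,000 × 14,325 × 2 × 2 = 11,001,600,000 bytes.
Track C: 96,000 × 14,325 × 4 × 2 = 11,001,600,000 bytes.
Track D: 7,350 × 14,325 × 2 × 6 = 1,263,465,000 bytes.
Track E: 48,000 × 14,325 × 2 × 2 = 2,750,400,000 bytes.
Total = 48,020,265,000 bytes = 44.7 GiB.

44.7 GiB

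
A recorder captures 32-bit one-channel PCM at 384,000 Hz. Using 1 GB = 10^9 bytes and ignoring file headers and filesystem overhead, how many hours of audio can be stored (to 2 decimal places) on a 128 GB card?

Uncompressed byte rate = 384,000 × 4 × 1 = 1,536,000 bytes/s.
Capacity = 128 × 1,000,000,000 = 128,000,000,000 bytes.
128,000,000,000 / 1,536,000 ≈ 83333.33 s → 23.15 hours.

23.15 hours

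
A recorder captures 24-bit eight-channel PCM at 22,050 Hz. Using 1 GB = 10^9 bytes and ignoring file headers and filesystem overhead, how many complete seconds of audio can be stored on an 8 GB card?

15,117 seconds

Uncompressed byte rate = 22,050 × 3 × 8 = 529,200 bytes/s.
Capacity = 8 × 1,000,000,000 = 8,000,000,000 bytes.
8,000,000,000 / 529,200 ≈ 15117.16 s → 15,117 seconds.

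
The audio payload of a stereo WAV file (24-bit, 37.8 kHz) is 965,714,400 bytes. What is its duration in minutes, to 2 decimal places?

70.97 minutes

Byte rate = 37,800 × 3 × 2 = 226,800 bytes/s.
Duration = 965,714,400 / 226,800 = 4,258 s.
4,258 s / 60 = 70.97 minutes.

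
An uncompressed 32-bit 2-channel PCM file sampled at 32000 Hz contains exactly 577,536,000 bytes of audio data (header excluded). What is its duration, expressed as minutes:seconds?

Byte rate = 32,000 × 4 × 2 = 256,000 bytes/s.
Duration = 577,536,000 / 256,000 = 2,256 s.
2,256 s = 37:36.

37:36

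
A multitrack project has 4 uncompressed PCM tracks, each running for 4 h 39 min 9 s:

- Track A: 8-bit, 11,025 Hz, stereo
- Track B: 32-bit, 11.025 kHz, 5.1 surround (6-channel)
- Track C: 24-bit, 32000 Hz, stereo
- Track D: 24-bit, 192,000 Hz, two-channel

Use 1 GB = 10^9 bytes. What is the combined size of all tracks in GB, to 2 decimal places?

27.31 GB

4 h 39 min 9 s = 16,749 s.
Track A: 11,025 × 16,749 × 1 × 2 = 369,315,450 bytes.
Track B: 11,025 × 16,749 × 4 × 6 = 4,431,785,400 bytes.
Track C: 32,000 × 16,749 × 3 × 2 = 3,215,808,000 bytes.
Track D: 192,000 × 16,749 × 3 × 2 = 19,294,848,000 bytes.
Total = 27,311,756,850 bytes = 27.31 GB.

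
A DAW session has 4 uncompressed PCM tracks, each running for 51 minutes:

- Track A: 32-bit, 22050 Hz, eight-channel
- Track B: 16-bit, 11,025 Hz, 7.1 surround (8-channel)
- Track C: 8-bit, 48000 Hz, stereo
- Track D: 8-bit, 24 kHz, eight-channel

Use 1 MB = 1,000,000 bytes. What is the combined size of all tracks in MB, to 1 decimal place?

51 minutes = 3,060 s.
Track A: 22,050 × 3,060 × 4 × 8 = 2,159,136,000 bytes.
Track B: 11,025 × 3,060 × 2 × 8 = 539,784,000 bytes.
Track C: 48,000 × 3,060 × 1 × 2 = 293,760,000 bytes.
Track D: 24,000 × 3,060 × 1 × 8 = 587,520,000 bytes.
Total = 3,580,200,000 bytes = 3580.2 MB.

3580.2 MB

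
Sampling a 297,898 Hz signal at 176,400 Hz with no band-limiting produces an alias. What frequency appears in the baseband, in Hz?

Nyquist = 176,400/2 = 88,200 Hz; 297,898 Hz exceeds it.
Alias = |297,898 − 2×176,400| = |297,898 − 352,800| = 54,902 Hz.

54,902 Hz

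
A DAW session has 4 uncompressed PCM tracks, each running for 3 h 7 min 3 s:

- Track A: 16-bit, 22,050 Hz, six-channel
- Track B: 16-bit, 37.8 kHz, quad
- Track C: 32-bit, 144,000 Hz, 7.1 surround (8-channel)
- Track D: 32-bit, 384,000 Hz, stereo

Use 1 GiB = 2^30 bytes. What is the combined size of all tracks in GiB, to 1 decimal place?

86.2 GiB

3 h 7 min 3 s = 11,223 s.
Track A: 22,050 × 11,223 × 2 × 6 = 2,969,605,800 bytes.
Track B: 37,800 × 11,223 × 2 × 4 = 3,393,835,200 bytes.
Track C: 144,000 × 11,223 × 4 × 8 = 51,715,584,000 bytes.
Track D: 384,000 × 11,223 × 4 × 2 = 34,477,056,000 bytes.
Total = 92,556,081,000 bytes = 86.2 GiB.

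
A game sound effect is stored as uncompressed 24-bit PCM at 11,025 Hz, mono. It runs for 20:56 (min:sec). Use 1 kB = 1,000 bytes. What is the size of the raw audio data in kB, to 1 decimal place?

Duration = 20:56 (min:sec) = 1,256 s.
Bytes = 11,025 samples/s × 1,256 s × 3 bytes/sample × 1 ch = 41,542,200 bytes.
41,542,200 / 1,000 = 41542.2 kB.

41542.2 kB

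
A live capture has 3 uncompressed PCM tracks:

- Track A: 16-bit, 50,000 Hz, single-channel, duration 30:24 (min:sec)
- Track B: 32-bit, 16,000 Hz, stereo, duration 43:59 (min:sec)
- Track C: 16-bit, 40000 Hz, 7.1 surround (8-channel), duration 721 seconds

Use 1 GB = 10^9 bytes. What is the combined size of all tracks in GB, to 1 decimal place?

1.0 GB

Track A: 30:24 (min:sec) = 1,824 s; 50,000 × 1,824 × 2 × 1 = 182,400,000 bytes.
Track B: 43:59 (min:sec) = 2,639 s; 16,000 × 2,639 × 4 × 2 = 337,792,000 bytes.
Track C: 40,000 × 721 × 2 × 8 = 461,440,000 bytes.
Total = 981,632,000 bytes = 1.0 GB.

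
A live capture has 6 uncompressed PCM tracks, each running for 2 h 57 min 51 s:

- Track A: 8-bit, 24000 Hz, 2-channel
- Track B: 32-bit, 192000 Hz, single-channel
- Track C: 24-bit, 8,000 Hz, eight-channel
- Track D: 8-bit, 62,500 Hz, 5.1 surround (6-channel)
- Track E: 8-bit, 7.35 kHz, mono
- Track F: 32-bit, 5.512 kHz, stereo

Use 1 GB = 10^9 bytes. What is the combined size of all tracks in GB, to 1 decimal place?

2 h 57 min 51 s = 10,671 s.
Track A: 24,000 × 10,671 × 1 × 2 = 512,208,000 bytes.
Track B: 192,000 × 10,671 × 4 × 1 = 8,195,328,000 bytes.
Track C: 8,000 × 10,671 × 3 × 8 = 2,048,832,000 bytes.
Track D: 62,500 × 10,671 × 1 × 6 = 4,001,625,000 bytes.
Track E: 7,350 × 10,671 × 1 × 1 = 78,431,850 bytes.
Track F: 5,512 × 10,671 × 4 × 2 = 470,548,416 bytes.
Total = 15,306,973,266 bytes = 15.3 GB.

15.3 GB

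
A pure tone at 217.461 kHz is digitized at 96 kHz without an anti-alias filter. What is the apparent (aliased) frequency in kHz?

25.461 kHz

Nyquist = 96,000/2 = 48,000 Hz; 217,461 Hz exceeds it.
Alias = |217,461 − 2×96,000| = |217,461 − 192,000| = 25,461 Hz = 25.461 kHz.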